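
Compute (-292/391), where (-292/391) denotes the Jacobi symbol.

(-292/391)
  = -(292/391)    [391 ≡ 3 mod 4 ⇒ (-1/391) = -1]
  = -(73/391)    [391 ≡ 7 mod 8 ⇒ (2/391)^2 = +1]
  = -(391/73)    [QR: 73 ≡ 1 mod 4, sign kept]
  = -(26/73)    [391 ≡ 26 mod 73]
  = -(13/73)    [73 ≡ 1 mod 8 ⇒ (2/73) = +1]
  = -(73/13)    [QR: 13 ≡ 1 mod 4, sign kept]
  = -(8/13)    [73 ≡ 8 mod 13]
  = (1/13)    [13 ≡ 5 mod 8 ⇒ (2/13)^3 = -1]
  = 1    [(1/13) = 1]

1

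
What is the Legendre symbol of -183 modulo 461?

-1

(-183 / 461)
  = (183 / 461)    [461 ≡ 1 mod 4 ⇒ (-1 / 461) = +1]
  = (461 / 183)    [QR: 461 ≡ 1 mod 4, sign kept]
  = (95 / 183)    [461 ≡ 95 mod 183]
  = -(183 / 95)    [QR: both ≡ 3 mod 4, sign flips]
  = -(88 / 95)    [183 ≡ 88 mod 95]
  = -(11 / 95)    [95 ≡ 7 mod 8 ⇒ (2 / 95)^3 = +1]
  = (95 / 11)    [QR: both ≡ 3 mod 4, sign flips]
  = (7 / 11)    [95 ≡ 7 mod 11]
  = -(11 / 7)    [QR: both ≡ 3 mod 4, sign flips]
  = -(4 / 7)    [11 ≡ 4 mod 7]
  = -(1 / 7)    [7 ≡ 7 mod 8 ⇒ (2 / 7)^2 = +1]
  = -1    [(1 / 7) = 1]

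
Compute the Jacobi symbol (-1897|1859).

-1

Pull out -1: (-1897|1859) = (-1|1859)·(1897|1859). Since 1859 ≡ 3 (mod 4), (-1|1859) = -1. Now have -(1897|1859).
Reduce the numerator: 1897 ≡ 38 (mod 1859), so (1897|1859) = (38|1859).
Factor out 2: 38 = 2·19. Since 1859 ≡ 3 (mod 8), (2|1859) = -1. Now have (19|1859).
Both 19 ≡ 3 and 1859 ≡ 3 (mod 4), so reciprocity gives (19|1859) = -(1859|19). Reduce: 1859 ≡ 16 (mod 19). Now have -(16|19).
Factor out 2: 16 = 2^4. Since 19 ≡ 3 (mod 8), (2|19) = -1, and (2|19)^4 = +1. Now have -(1|19).
(1|19) = 1. Collecting the sign factors: -1.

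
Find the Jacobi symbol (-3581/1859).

1

Pull out -1: (-3581/1859) = (-1/1859)·(3581/1859). Since 1859 ≡ 3 (mod 4), (-1/1859) = -1. Now have -(3581/1859).
Reduce the numerator: 3581 ≡ 1722 (mod 1859), so (3581/1859) = (1722/1859).
Factor out 2: 1722 = 2·861. Since 1859 ≡ 3 (mod 8), (2/1859) = -1. Now have (861/1859).
861 ≡ 1 (mod 4), so quadratic reciprocity gives (861/1859) = (1859/861). Reduce: 1859 ≡ 137 (mod 861). Now have (137/861).
137 ≡ 1 (mod 4), so quadratic reciprocity gives (137/861) = (861/137). Reduce: 861 ≡ 39 (mod 137). Now have (39/137).
137 ≡ 1 (mod 4), so quadratic reciprocity gives (39/137) = (137/39). Reduce: 137 ≡ 20 (mod 39). Now have (20/39).
Factor out 2: 20 = 2^2·5. Since 39 ≡ 7 (mod 8), (2/39) = +1, and (2/39)^2 = +1. Now have (5/39).
5 ≡ 1 (mod 4), so quadratic reciprocity gives (5/39) = (39/5). Reduce: 39 ≡ 4 (mod 5). Now have (4/5).
Factor out 2: 4 = 2^2. Since 5 ≡ 5 (mod 8), (2/5) = -1, and (2/5)^2 = +1. Now have (1/5).
(1/5) = 1. Collecting the sign factors: 1.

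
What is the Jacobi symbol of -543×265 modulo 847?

By multiplicativity, (-543·265|847) = (-543|847)·(265|847).
First factor (-543|847):
(-543|847)
  = (304|847)    [-543 ≡ 304 mod 847]
  = (19|847)    [847 ≡ 7 mod 8 ⇒ (2|847)^4 = +1]
  = -(847|19)    [QR: both ≡ 3 mod 4, sign flips]
  = -(11|19)    [847 ≡ 11 mod 19]
  = (19|11)    [QR: both ≡ 3 mod 4, sign flips]
  = (8|11)    [19 ≡ 8 mod 11]
  = -(1|11)    [11 ≡ 3 mod 8 ⇒ (2|11)^3 = -1]
  = -1    [(1|11) = 1]
Second factor (265|847):
(265|847)
  = (847|265)    [QR: 265 ≡ 1 mod 4, sign kept]
  = (52|265)    [847 ≡ 52 mod 265]
  = (13|265)    [265 ≡ 1 mod 8 ⇒ (2|265)^2 = +1]
  = (265|13)    [QR: 13 ≡ 1 mod 4, sign kept]
  = (5|13)    [265 ≡ 5 mod 13]
  = (13|5)    [QR: 5 ≡ 1 mod 4, sign kept]
  = (3|5)    [13 ≡ 3 mod 5]
  = (5|3)    [QR: 5 ≡ 1 mod 4, sign kept]
  = (2|3)    [5 ≡ 2 mod 3]
  = -(1|3)    [3 ≡ 3 mod 8 ⇒ (2|3) = -1]
  = -1    [(1|3) = 1]
Product: (-1)·(-1) = 1.

1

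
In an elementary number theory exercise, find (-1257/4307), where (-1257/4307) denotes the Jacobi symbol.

1

(-1257/4307)
  = (3050/4307)    [-1257 ≡ 3050 mod 4307]
  = -(1525/4307)    [4307 ≡ 3 mod 8 ⇒ (2/4307) = -1]
  = -(4307/1525)    [QR: 1525 ≡ 1 mod 4, sign kept]
  = -(1257/1525)    [4307 ≡ 1257 mod 1525]
  = -(1525/1257)    [QR: 1257 ≡ 1 mod 4, sign kept]
  = -(268/1257)    [1525 ≡ 268 mod 1257]
  = -(67/1257)    [1257 ≡ 1 mod 8 ⇒ (2/1257)^2 = +1]
  = -(1257/67)    [QR: 1257 ≡ 1 mod 4, sign kept]
  = -(51/67)    [1257 ≡ 51 mod 67]
  = (67/51)    [QR: both ≡ 3 mod 4, sign flips]
  = (16/51)    [67 ≡ 16 mod 51]
  = (1/51)    [51 ≡ 3 mod 8 ⇒ (2/51)^4 = +1]
  = 1    [(1/51) = 1]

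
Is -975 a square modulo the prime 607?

yes

(-975/607)
  = -(975/607)    [607 ≡ 3 mod 4 ⇒ (-1/607) = -1]
  = -(368/607)    [975 ≡ 368 mod 607]
  = -(23/607)    [607 ≡ 7 mod 8 ⇒ (2/607)^4 = +1]
  = (607/23)    [QR: both ≡ 3 mod 4, sign flips]
  = (9/23)    [607 ≡ 9 mod 23]
  = (23/9)    [QR: 9 ≡ 1 mod 4, sign kept]
  = (5/9)    [23 ≡ 5 mod 9]
  = (9/5)    [QR: 5 ≡ 1 mod 4, sign kept]
  = (4/5)    [9 ≡ 4 mod 5]
  = (1/5)    [5 ≡ 5 mod 8 ⇒ (2/5)^2 = +1]
  = 1    [(1/5) = 1]
The Legendre symbol is 1, so x^2 ≡ -975 (mod 607) has solution.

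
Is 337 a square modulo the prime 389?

337 ≡ 1 (mod 4), so quadratic reciprocity gives (337/389) = (389/337). Reduce: 389 ≡ 52 (mod 337). Now have (52/337).
Factor out 2: 52 = 2^2·13. Since 337 ≡ 1 (mod 8), (2/337) = +1, and (2/337)^2 = +1. Now have (13/337).
13 ≡ 1 (mod 4), so quadratic reciprocity gives (13/337) = (337/13). Reduce: 337 ≡ 12 (mod 13). Now have (12/13).
Factor out 2: 12 = 2^2·3. Since 13 ≡ 5 (mod 8), (2/13) = -1, and (2/13)^2 = +1. Now have (3/13).
13 ≡ 1 (mod 4), so quadratic reciprocity gives (3/13) = (13/3). Reduce: 13 ≡ 1 (mod 3). Now have (1/3).
(1/3) = 1. Collecting the sign factors: 1.
The Legendre symbol is 1, so x^2 ≡ 337 (mod 389) has solution.

yes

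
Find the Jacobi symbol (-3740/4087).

-1

Pull out -1: (-3740/4087) = (-1/4087)·(3740/4087). Since 4087 ≡ 3 (mod 4), (-1/4087) = -1. Now have -(3740/4087).
Factor out 2: 3740 = 2^2·935. Since 4087 ≡ 7 (mod 8), (2/4087) = +1, and (2/4087)^2 = +1. Now have -(935/4087).
Both 935 ≡ 3 and 4087 ≡ 3 (mod 4), so reciprocity gives (935/4087) = -(4087/935). Reduce: 4087 ≡ 347 (mod 935). Now have (347/935).
Both 347 ≡ 3 and 935 ≡ 3 (mod 4), so reciprocity gives (347/935) = -(935/347). Reduce: 935 ≡ 241 (mod 347). Now have -(241/347).
241 ≡ 1 (mod 4), so quadratic reciprocity gives (241/347) = (347/241). Reduce: 347 ≡ 106 (mod 241). Now have -(106/241).
Factor out 2: 106 = 2·53. Since 241 ≡ 1 (mod 8), (2/241) = +1. Now have -(53/241).
53 ≡ 1 (mod 4), so quadratic reciprocity gives (53/241) = (241/53). Reduce: 241 ≡ 29 (mod 53). Now have -(29/53).
29 ≡ 1 (mod 4), so quadratic reciprocity gives (29/53) = (53/29). Reduce: 53 ≡ 24 (mod 29). Now have -(24/29).
Factor out 2: 24 = 2^3·3. Since 29 ≡ 5 (mod 8), (2/29) = -1, and (2/29)^3 = -1. Now have (3/29).
29 ≡ 1 (mod 4), so quadratic reciprocity gives (3/29) = (29/3). Reduce: 29 ≡ 2 (mod 3). Now have (2/3).
Factor out 2: 2 = 2. Since 3 ≡ 3 (mod 8), (2/3) = -1. Now have -(1/3).
(1/3) = 1. Collecting the sign factors: -1.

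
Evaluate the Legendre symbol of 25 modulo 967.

1

25 ≡ 1 (mod 4), so quadratic reciprocity gives (25 / 967) = (967 / 25). Reduce: 967 ≡ 17 (mod 25). Now have (17 / 25).
17 ≡ 1 (mod 4), so quadratic reciprocity gives (17 / 25) = (25 / 17). Reduce: 25 ≡ 8 (mod 17). Now have (8 / 17).
Factor out 2: 8 = 2^3. Since 17 ≡ 1 (mod 8), (2 / 17) = +1, and (2 / 17)^3 = +1. Now have (1 / 17).
(1 / 17) = 1. Collecting the sign factors: 1.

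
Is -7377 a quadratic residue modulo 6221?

yes

(-7377/6221)
  = (7377/6221)    [6221 ≡ 1 mod 4 ⇒ (-1/6221) = +1]
  = (1156/6221)    [7377 ≡ 1156 mod 6221]
  = (289/6221)    [6221 ≡ 5 mod 8 ⇒ (2/6221)^2 = +1]
  = (6221/289)    [QR: 289 ≡ 1 mod 4, sign kept]
  = (152/289)    [6221 ≡ 152 mod 289]
  = (19/289)    [289 ≡ 1 mod 8 ⇒ (2/289)^3 = +1]
  = (289/19)    [QR: 289 ≡ 1 mod 4, sign kept]
  = (4/19)    [289 ≡ 4 mod 19]
  = (1/19)    [19 ≡ 3 mod 8 ⇒ (2/19)^2 = +1]
  = 1    [(1/19) = 1]
The Legendre symbol is 1, so x^2 ≡ -7377 (mod 6221) has solution.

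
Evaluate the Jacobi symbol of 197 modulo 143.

(197/143)
  = (54/143)    [197 ≡ 54 mod 143]
  = (27/143)    [143 ≡ 7 mod 8 ⇒ (2/143) = +1]
  = -(143/27)    [QR: both ≡ 3 mod 4, sign flips]
  = -(8/27)    [143 ≡ 8 mod 27]
  = (1/27)    [27 ≡ 3 mod 8 ⇒ (2/27)^3 = -1]
  = 1    [(1/27) = 1]

1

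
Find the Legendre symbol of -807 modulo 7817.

Pull out -1: (-807/7817) = (-1/7817)·(807/7817). Since 7817 ≡ 1 (mod 4), (-1/7817) = +1. Now have (807/7817).
7817 ≡ 1 (mod 4), so quadratic reciprocity gives (807/7817) = (7817/807). Reduce: 7817 ≡ 554 (mod 807). Now have (554/807).
Factor out 2: 554 = 2·277. Since 807 ≡ 7 (mod 8), (2/807) = +1. Now have (277/807).
277 ≡ 1 (mod 4), so quadratic reciprocity gives (277/807) = (807/277). Reduce: 807 ≡ 253 (mod 277). Now have (253/277).
253 ≡ 1 (mod 4), so quadratic reciprocity gives (253/277) = (277/253). Reduce: 277 ≡ 24 (mod 253). Now have (24/253).
Factor out 2: 24 = 2^3·3. Since 253 ≡ 5 (mod 8), (2/253) = -1, and (2/253)^3 = -1. Now have -(3/253).
253 ≡ 1 (mod 4), so quadratic reciprocity gives (3/253) = (253/3). Reduce: 253 ≡ 1 (mod 3). Now have -(1/3).
(1/3) = 1. Collecting the sign factors: -1.

-1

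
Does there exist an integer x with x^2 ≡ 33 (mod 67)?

yes

(33/67)
  = (67/33)    [QR: 33 ≡ 1 mod 4, sign kept]
  = (1/33)    [67 ≡ 1 mod 33]
  = 1    [(1/33) = 1]
The Legendre symbol is 1, so x^2 ≡ 33 (mod 67) has solution.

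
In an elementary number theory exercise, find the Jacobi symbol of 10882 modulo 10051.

(10882|10051)
  = (831|10051)    [10882 ≡ 831 mod 10051]
  = -(10051|831)    [QR: both ≡ 3 mod 4, sign flips]
  = -(79|831)    [10051 ≡ 79 mod 831]
  = (831|79)    [QR: both ≡ 3 mod 4, sign flips]
  = (41|79)    [831 ≡ 41 mod 79]
  = (79|41)    [QR: 41 ≡ 1 mod 4, sign kept]
  = (38|41)    [79 ≡ 38 mod 41]
  = (19|41)    [41 ≡ 1 mod 8 ⇒ (2|41) = +1]
  = (41|19)    [QR: 41 ≡ 1 mod 4, sign kept]
  = (3|19)    [41 ≡ 3 mod 19]
  = -(19|3)    [QR: both ≡ 3 mod 4, sign flips]
  = -(1|3)    [19 ≡ 1 mod 3]
  = -1    [(1|3) = 1]

-1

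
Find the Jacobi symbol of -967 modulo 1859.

Pull out -1: (-967|1859) = (-1|1859)·(967|1859). Since 1859 ≡ 3 (mod 4), (-1|1859) = -1. Now have -(967|1859).
Both 967 ≡ 3 and 1859 ≡ 3 (mod 4), so reciprocity gives (967|1859) = -(1859|967). Reduce: 1859 ≡ 892 (mod 967). Now have (892|967).
Factor out 2: 892 = 2^2·223. Since 967 ≡ 7 (mod 8), (2|967) = +1, and (2|967)^2 = +1. Now have (223|967).
Both 223 ≡ 3 and 967 ≡ 3 (mod 4), so reciprocity gives (223|967) = -(967|223). Reduce: 967 ≡ 75 (mod 223). Now have -(75|223).
Both 75 ≡ 3 and 223 ≡ 3 (mod 4), so reciprocity gives (75|223) = -(223|75). Reduce: 223 ≡ 73 (mod 75). Now have (73|75).
73 ≡ 1 (mod 4), so quadratic reciprocity gives (73|75) = (75|73). Reduce: 75 ≡ 2 (mod 73). Now have (2|73).
Factor out 2: 2 = 2. Since 73 ≡ 1 (mod 8), (2|73) = +1. Now have (1|73).
(1|73) = 1. Collecting the sign factors: 1.

1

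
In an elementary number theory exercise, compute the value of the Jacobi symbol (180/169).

(180/169)
  = (11/169)    [180 ≡ 11 mod 169]
  = (169/11)    [QR: 169 ≡ 1 mod 4, sign kept]
  = (4/11)    [169 ≡ 4 mod 11]
  = (1/11)    [11 ≡ 3 mod 8 ⇒ (2/11)^2 = +1]
  = 1    [(1/11) = 1]

1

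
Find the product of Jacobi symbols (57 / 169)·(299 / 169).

By multiplicativity, (57·299 / 169) = (57 / 169)·(299 / 169).
First factor (57 / 169):
(57 / 169)
  = (169 / 57)    [QR: 57 ≡ 1 mod 4, sign kept]
  = (55 / 57)    [169 ≡ 55 mod 57]
  = (57 / 55)    [QR: 57 ≡ 1 mod 4, sign kept]
  = (2 / 55)    [57 ≡ 2 mod 55]
  = (1 / 55)    [55 ≡ 7 mod 8 ⇒ (2 / 55) = +1]
  = 1    [(1 / 55) = 1]
Second factor (299 / 169):
(299 / 169)
  = (130 / 169)    [299 ≡ 130 mod 169]
  = (65 / 169)    [169 ≡ 1 mod 8 ⇒ (2 / 169) = +1]
  = (169 / 65)    [QR: 65 ≡ 1 mod 4, sign kept]
  = (39 / 65)    [169 ≡ 39 mod 65]
  = (65 / 39)    [QR: 65 ≡ 1 mod 4, sign kept]
  = (26 / 39)    [65 ≡ 26 mod 39]
  = (13 / 39)    [39 ≡ 7 mod 8 ⇒ (2 / 39) = +1]
  = (39 / 13)    [QR: 13 ≡ 1 mod 4, sign kept]
  = (0 / 13)    [39 ≡ 0 mod 13]
  = 0    [numerator 0, gcd > 1]
Product: (1)·(0) = 0.

0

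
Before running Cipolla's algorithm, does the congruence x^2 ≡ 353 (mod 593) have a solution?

yes

353 ≡ 1 (mod 4), so quadratic reciprocity gives (353|593) = (593|353). Reduce: 593 ≡ 240 (mod 353). Now have (240|353).
Factor out 2: 240 = 2^4·15. Since 353 ≡ 1 (mod 8), (2|353) = +1, and (2|353)^4 = +1. Now have (15|353).
353 ≡ 1 (mod 4), so quadratic reciprocity gives (15|353) = (353|15). Reduce: 353 ≡ 8 (mod 15). Now have (8|15).
Factor out 2: 8 = 2^3. Since 15 ≡ 7 (mod 8), (2|15) = +1, and (2|15)^3 = +1. Now have (1|15).
(1|15) = 1. Collecting the sign factors: 1.
The Legendre symbol is 1, so x^2 ≡ 353 (mod 593) has solution.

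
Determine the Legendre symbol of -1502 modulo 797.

Pull out -1: (-1502 / 797) = (-1 / 797)·(1502 / 797). Since 797 ≡ 1 (mod 4), (-1 / 797) = +1. Now have (1502 / 797).
Reduce the numerator: 1502 ≡ 705 (mod 797), so (1502 / 797) = (705 / 797).
705 ≡ 1 (mod 4), so quadratic reciprocity gives (705 / 797) = (797 / 705). Reduce: 797 ≡ 92 (mod 705). Now have (92 / 705).
Factor out 2: 92 = 2^2·23. Since 705 ≡ 1 (mod 8), (2 / 705) = +1, and (2 / 705)^2 = +1. Now have (23 / 705).
705 ≡ 1 (mod 4), so quadratic reciprocity gives (23 / 705) = (705 / 23). Reduce: 705 ≡ 15 (mod 23). Now have (15 / 23).
Both 15 ≡ 3 and 23 ≡ 3 (mod 4), so reciprocity gives (15 / 23) = -(23 / 15). Reduce: 23 ≡ 8 (mod 15). Now have -(8 / 15).
Factor out 2: 8 = 2^3. Since 15 ≡ 7 (mod 8), (2 / 15) = +1, and (2 / 15)^3 = +1. Now have -(1 / 15).
(1 / 15) = 1. Collecting the sign factors: -1.

-1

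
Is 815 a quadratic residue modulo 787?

(815/787)
  = (28/787)    [815 ≡ 28 mod 787]
  = (7/787)    [787 ≡ 3 mod 8 ⇒ (2/787)^2 = +1]
  = -(787/7)    [QR: both ≡ 3 mod 4, sign flips]
  = -(3/7)    [787 ≡ 3 mod 7]
  = (7/3)    [QR: both ≡ 3 mod 4, sign flips]
  = (1/3)    [7 ≡ 1 mod 3]
  = 1    [(1/3) = 1]
(815/787) = 1, and 787 is prime, so 815 is a quadratic residue mod 787.

yes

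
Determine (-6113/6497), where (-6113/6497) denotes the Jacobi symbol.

Reduce the numerator: -6113 ≡ 384 (mod 6497), so (-6113/6497) = (384/6497).
Factor out 2: 384 = 2^7·3. Since 6497 ≡ 1 (mod 8), (2/6497) = +1, and (2/6497)^7 = +1. Now have (3/6497).
6497 ≡ 1 (mod 4), so quadratic reciprocity gives (3/6497) = (6497/3). Reduce: 6497 ≡ 2 (mod 3). Now have (2/3).
Factor out 2: 2 = 2. Since 3 ≡ 3 (mod 8), (2/3) = -1. Now have -(1/3).
(1/3) = 1. Collecting the sign factors: -1.

-1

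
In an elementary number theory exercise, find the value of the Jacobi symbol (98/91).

0

Reduce the numerator: 98 ≡ 7 (mod 91), so (98/91) = (7/91).
Both 7 ≡ 3 and 91 ≡ 3 (mod 4), so reciprocity gives (7/91) = -(91/7). Reduce: 91 ≡ 0 (mod 7). Now have -(0/7).
The numerator is now 0 with denominator 7 > 1: the symbol is 0.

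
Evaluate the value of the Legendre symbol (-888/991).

(-888/991)
  = -(888/991)    [991 ≡ 3 mod 4 ⇒ (-1/991) = -1]
  = -(111/991)    [991 ≡ 7 mod 8 ⇒ (2/991)^3 = +1]
  = (991/111)    [QR: both ≡ 3 mod 4, sign flips]
  = (103/111)    [991 ≡ 103 mod 111]
  = -(111/103)    [QR: both ≡ 3 mod 4, sign flips]
  = -(8/103)    [111 ≡ 8 mod 103]
  = -(1/103)    [103 ≡ 7 mod 8 ⇒ (2/103)^3 = +1]
  = -1    [(1/103) = 1]

-1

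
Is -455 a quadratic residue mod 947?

yes

(-455/947)
  = (492/947)    [-455 ≡ 492 mod 947]
  = (123/947)    [947 ≡ 3 mod 8 ⇒ (2/947)^2 = +1]
  = -(947/123)    [QR: both ≡ 3 mod 4, sign flips]
  = -(86/123)    [947 ≡ 86 mod 123]
  = (43/123)    [123 ≡ 3 mod 8 ⇒ (2/123) = -1]
  = -(123/43)    [QR: both ≡ 3 mod 4, sign flips]
  = -(37/43)    [123 ≡ 37 mod 43]
  = -(43/37)    [QR: 37 ≡ 1 mod 4, sign kept]
  = -(6/37)    [43 ≡ 6 mod 37]
  = (3/37)    [37 ≡ 5 mod 8 ⇒ (2/37) = -1]
  = (37/3)    [QR: 37 ≡ 1 mod 4, sign kept]
  = (1/3)    [37 ≡ 1 mod 3]
  = 1    [(1/3) = 1]
(-455/947) = 1, and 947 is prime, so -455 is a quadratic residue mod 947.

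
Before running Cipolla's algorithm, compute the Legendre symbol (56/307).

(56/307)
  = -(7/307)    [307 ≡ 3 mod 8 ⇒ (2/307)^3 = -1]
  = (307/7)    [QR: both ≡ 3 mod 4, sign flips]
  = (6/7)    [307 ≡ 6 mod 7]
  = (3/7)    [7 ≡ 7 mod 8 ⇒ (2/7) = +1]
  = -(7/3)    [QR: both ≡ 3 mod 4, sign flips]
  = -(1/3)    [7 ≡ 1 mod 3]
  = -1    [(1/3) = 1]

-1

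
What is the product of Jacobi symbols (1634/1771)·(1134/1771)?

0

By multiplicativity, (1634·1134/1771) = (1634/1771)·(1134/1771).
First factor (1634/1771):
(1634/1771)
  = -(817/1771)    [1771 ≡ 3 mod 8 ⇒ (2/1771) = -1]
  = -(1771/817)    [QR: 817 ≡ 1 mod 4, sign kept]
  = -(137/817)    [1771 ≡ 137 mod 817]
  = -(817/137)    [QR: 137 ≡ 1 mod 4, sign kept]
  = -(132/137)    [817 ≡ 132 mod 137]
  = -(33/137)    [137 ≡ 1 mod 8 ⇒ (2/137)^2 = +1]
  = -(137/33)    [QR: 33 ≡ 1 mod 4, sign kept]
  = -(5/33)    [137 ≡ 5 mod 33]
  = -(33/5)    [QR: 5 ≡ 1 mod 4, sign kept]
  = -(3/5)    [33 ≡ 3 mod 5]
  = -(5/3)    [QR: 5 ≡ 1 mod 4, sign kept]
  = -(2/3)    [5 ≡ 2 mod 3]
  = (1/3)    [3 ≡ 3 mod 8 ⇒ (2/3) = -1]
  = 1    [(1/3) = 1]
Second factor (1134/1771):
(1134/1771)
  = -(567/1771)    [1771 ≡ 3 mod 8 ⇒ (2/1771) = -1]
  = (1771/567)    [QR: both ≡ 3 mod 4, sign flips]
  = (70/567)    [1771 ≡ 70 mod 567]
  = (35/567)    [567 ≡ 7 mod 8 ⇒ (2/567) = +1]
  = -(567/35)    [QR: both ≡ 3 mod 4, sign flips]
  = -(7/35)    [567 ≡ 7 mod 35]
  = (35/7)    [QR: both ≡ 3 mod 4, sign flips]
  = (0/7)    [35 ≡ 0 mod 7]
  = 0    [numerator 0, gcd > 1]
Product: (1)·(0) = 0.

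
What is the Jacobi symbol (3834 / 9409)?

1

(3834 / 9409)
  = (1917 / 9409)    [9409 ≡ 1 mod 8 ⇒ (2 / 9409) = +1]
  = (9409 / 1917)    [QR: 1917 ≡ 1 mod 4, sign kept]
  = (1741 / 1917)    [9409 ≡ 1741 mod 1917]
  = (1917 / 1741)    [QR: 1741 ≡ 1 mod 4, sign kept]
  = (176 / 1741)    [1917 ≡ 176 mod 1741]
  = (11 / 1741)    [1741 ≡ 5 mod 8 ⇒ (2 / 1741)^4 = +1]
  = (1741 / 11)    [QR: 1741 ≡ 1 mod 4, sign kept]
  = (3 / 11)    [1741 ≡ 3 mod 11]
  = -(11 / 3)    [QR: both ≡ 3 mod 4, sign flips]
  = -(2 / 3)    [11 ≡ 2 mod 3]
  = (1 / 3)    [3 ≡ 3 mod 8 ⇒ (2 / 3) = -1]
  = 1    [(1 / 3) = 1]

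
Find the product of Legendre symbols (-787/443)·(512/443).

1

By multiplicativity, (-787·512/443) = (-787/443)·(512/443).
First factor (-787/443):
Reduce the numerator: -787 ≡ 99 (mod 443), so (-787/443) = (99/443).
Both 99 ≡ 3 and 443 ≡ 3 (mod 4), so reciprocity gives (99/443) = -(443/99). Reduce: 443 ≡ 47 (mod 99). Now have -(47/99).
Both 47 ≡ 3 and 99 ≡ 3 (mod 4), so reciprocity gives (47/99) = -(99/47). Reduce: 99 ≡ 5 (mod 47). Now have (5/47).
5 ≡ 1 (mod 4), so quadratic reciprocity gives (5/47) = (47/5). Reduce: 47 ≡ 2 (mod 5). Now have (2/5).
Factor out 2: 2 = 2. Since 5 ≡ 5 (mod 8), (2/5) = -1. Now have -(1/5).
(1/5) = 1. Collecting the sign factors: -1.
Second factor (512/443):
Reduce the numerator: 512 ≡ 69 (mod 443), so (512/443) = (69/443).
69 ≡ 1 (mod 4), so quadratic reciprocity gives (69/443) = (443/69). Reduce: 443 ≡ 29 (mod 69). Now have (29/69).
29 ≡ 1 (mod 4), so quadratic reciprocity gives (29/69) = (69/29). Reduce: 69 ≡ 11 (mod 29). Now have (11/29).
29 ≡ 1 (mod 4), so quadratic reciprocity gives (11/29) = (29/11). Reduce: 29 ≡ 7 (mod 11). Now have (7/11).
Both 7 ≡ 3 and 11 ≡ 3 (mod 4), so reciprocity gives (7/11) = -(11/7). Reduce: 11 ≡ 4 (mod 7). Now have -(4/7).
Factor out 2: 4 = 2^2. Since 7 ≡ 7 (mod 8), (2/7) = +1, and (2/7)^2 = +1. Now have -(1/7).
(1/7) = 1. Collecting the sign factors: -1.
Product: (-1)·(-1) = 1.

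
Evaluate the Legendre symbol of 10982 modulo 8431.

1

(10982|8431)
  = (2551|8431)    [10982 ≡ 2551 mod 8431]
  = -(8431|2551)    [QR: both ≡ 3 mod 4, sign flips]
  = -(778|2551)    [8431 ≡ 778 mod 2551]
  = -(389|2551)    [2551 ≡ 7 mod 8 ⇒ (2|2551) = +1]
  = -(2551|389)    [QR: 389 ≡ 1 mod 4, sign kept]
  = -(217|389)    [2551 ≡ 217 mod 389]
  = -(389|217)    [QR: 217 ≡ 1 mod 4, sign kept]
  = -(172|217)    [389 ≡ 172 mod 217]
  = -(43|217)    [217 ≡ 1 mod 8 ⇒ (2|217)^2 = +1]
  = -(217|43)    [QR: 217 ≡ 1 mod 4, sign kept]
  = -(2|43)    [217 ≡ 2 mod 43]
  = (1|43)    [43 ≡ 3 mod 8 ⇒ (2|43) = -1]
  = 1    [(1|43) = 1]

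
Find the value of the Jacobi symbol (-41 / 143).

-1

(-41 / 143)
  = -(41 / 143)    [143 ≡ 3 mod 4 ⇒ (-1 / 143) = -1]
  = -(143 / 41)    [QR: 41 ≡ 1 mod 4, sign kept]
  = -(20 / 41)    [143 ≡ 20 mod 41]
  = -(5 / 41)    [41 ≡ 1 mod 8 ⇒ (2 / 41)^2 = +1]
  = -(41 / 5)    [QR: 5 ≡ 1 mod 4, sign kept]
  = -(1 / 5)    [41 ≡ 1 mod 5]
  = -1    [(1 / 5) = 1]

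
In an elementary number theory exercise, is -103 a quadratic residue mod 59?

yes

Pull out -1: (-103/59) = (-1/59)·(103/59). Since 59 ≡ 3 (mod 4), (-1/59) = -1. Now have -(103/59).
Reduce the numerator: 103 ≡ 44 (mod 59), so (103/59) = (44/59).
Factor out 2: 44 = 2^2·11. Since 59 ≡ 3 (mod 8), (2/59) = -1, and (2/59)^2 = +1. Now have -(11/59).
Both 11 ≡ 3 and 59 ≡ 3 (mod 4), so reciprocity gives (11/59) = -(59/11). Reduce: 59 ≡ 4 (mod 11). Now have (4/11).
Factor out 2: 4 = 2^2. Since 11 ≡ 3 (mod 8), (2/11) = -1, and (2/11)^2 = +1. Now have (1/11).
(1/11) = 1. Collecting the sign factors: 1.
The Legendre symbol is 1, so x^2 ≡ -103 (mod 59) has solution.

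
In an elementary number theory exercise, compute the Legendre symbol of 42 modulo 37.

-1

Reduce the numerator: 42 ≡ 5 (mod 37), so (42 / 37) = (5 / 37).
5 ≡ 1 (mod 4), so quadratic reciprocity gives (5 / 37) = (37 / 5). Reduce: 37 ≡ 2 (mod 5). Now have (2 / 5).
Factor out 2: 2 = 2. Since 5 ≡ 5 (mod 8), (2 / 5) = -1. Now have -(1 / 5).
(1 / 5) = 1. Collecting the sign factors: -1.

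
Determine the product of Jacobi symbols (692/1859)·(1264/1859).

1

By multiplicativity, (692·1264/1859) = (692/1859)·(1264/1859).
First factor (692/1859):
Factor out 2: 692 = 2^2·173. Since 1859 ≡ 3 (mod 8), (2/1859) = -1, and (2/1859)^2 = +1. Now have (173/1859).
173 ≡ 1 (mod 4), so quadratic reciprocity gives (173/1859) = (1859/173). Reduce: 1859 ≡ 129 (mod 173). Now have (129/173).
129 ≡ 1 (mod 4), so quadratic reciprocity gives (129/173) = (173/129). Reduce: 173 ≡ 44 (mod 129). Now have (44/129).
Factor out 2: 44 = 2^2·11. Since 129 ≡ 1 (mod 8), (2/129) = +1, and (2/129)^2 = +1. Now have (11/129).
129 ≡ 1 (mod 4), so quadratic reciprocity gives (11/129) = (129/11). Reduce: 129 ≡ 8 (mod 11). Now have (8/11).
Factor out 2: 8 = 2^3. Since 11 ≡ 3 (mod 8), (2/11) = -1, and (2/11)^3 = -1. Now have -(1/11).
(1/11) = 1. Collecting the sign factors: -1.
Second factor (1264/1859):
Factor out 2: 1264 = 2^4·79. Since 1859 ≡ 3 (mod 8), (2/1859) = -1, and (2/1859)^4 = +1. Now have (79/1859).
Both 79 ≡ 3 and 1859 ≡ 3 (mod 4), so reciprocity gives (79/1859) = -(1859/79). Reduce: 1859 ≡ 42 (mod 79). Now have -(42/79).
Factor out 2: 42 = 2·21. Since 79 ≡ 7 (mod 8), (2/79) = +1. Now have -(21/79).
21 ≡ 1 (mod 4), so quadratic reciprocity gives (21/79) = (79/21). Reduce: 79 ≡ 16 (mod 21). Now have -(16/21).
Factor out 2: 16 = 2^4. Since 21 ≡ 5 (mod 8), (2/21) = -1, and (2/21)^4 = +1. Now have -(1/21).
(1/21) = 1. Collecting the sign factors: -1.
Product: (-1)·(-1) = 1.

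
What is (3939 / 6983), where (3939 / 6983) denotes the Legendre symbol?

-1

Both 3939 ≡ 3 and 6983 ≡ 3 (mod 4), so reciprocity gives (3939 / 6983) = -(6983 / 3939). Reduce: 6983 ≡ 3044 (mod 3939). Now have -(3044 / 3939).
Factor out 2: 3044 = 2^2·761. Since 3939 ≡ 3 (mod 8), (2 / 3939) = -1, and (2 / 3939)^2 = +1. Now have -(761 / 3939).
761 ≡ 1 (mod 4), so quadratic reciprocity gives (761 / 3939) = (3939 / 761). Reduce: 3939 ≡ 134 (mod 761). Now have -(134 / 761).
Factor out 2: 134 = 2·67. Since 761 ≡ 1 (mod 8), (2 / 761) = +1. Now have -(67 / 761).
761 ≡ 1 (mod 4), so quadratic reciprocity gives (67 / 761) = (761 / 67). Reduce: 761 ≡ 24 (mod 67). Now have -(24 / 67).
Factor out 2: 24 = 2^3·3. Since 67 ≡ 3 (mod 8), (2 / 67) = -1, and (2 / 67)^3 = -1. Now have (3 / 67).
Both 3 ≡ 3 and 67 ≡ 3 (mod 4), so reciprocity gives (3 / 67) = -(67 / 3). Reduce: 67 ≡ 1 (mod 3). Now have -(1 / 3).
(1 / 3) = 1. Collecting the sign factors: -1.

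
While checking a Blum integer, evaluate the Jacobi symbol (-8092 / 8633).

(-8092 / 8633)
  = (541 / 8633)    [-8092 ≡ 541 mod 8633]
  = (8633 / 541)    [QR: 541 ≡ 1 mod 4, sign kept]
  = (518 / 541)    [8633 ≡ 518 mod 541]
  = -(259 / 541)    [541 ≡ 5 mod 8 ⇒ (2 / 541) = -1]
  = -(541 / 259)    [QR: 541 ≡ 1 mod 4, sign kept]
  = -(23 / 259)    [541 ≡ 23 mod 259]
  = (259 / 23)    [QR: both ≡ 3 mod 4, sign flips]
  = (6 / 23)    [259 ≡ 6 mod 23]
  = (3 / 23)    [23 ≡ 7 mod 8 ⇒ (2 / 23) = +1]
  = -(23 / 3)    [QR: both ≡ 3 mod 4, sign flips]
  = -(2 / 3)    [23 ≡ 2 mod 3]
  = (1 / 3)    [3 ≡ 3 mod 8 ⇒ (2 / 3) = -1]
  = 1    [(1 / 3) = 1]

1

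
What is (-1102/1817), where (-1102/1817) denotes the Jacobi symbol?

1

Pull out -1: (-1102/1817) = (-1/1817)·(1102/1817). Since 1817 ≡ 1 (mod 4), (-1/1817) = +1. Now have (1102/1817).
Factor out 2: 1102 = 2·551. Since 1817 ≡ 1 (mod 8), (2/1817) = +1. Now have (551/1817).
1817 ≡ 1 (mod 4), so quadratic reciprocity gives (551/1817) = (1817/551). Reduce: 1817 ≡ 164 (mod 551). Now have (164/551).
Factor out 2: 164 = 2^2·41. Since 551 ≡ 7 (mod 8), (2/551) = +1, and (2/551)^2 = +1. Now have (41/551).
41 ≡ 1 (mod 4), so quadratic reciprocity gives (41/551) = (551/41). Reduce: 551 ≡ 18 (mod 41). Now have (18/41).
Factor out 2: 18 = 2·9. Since 41 ≡ 1 (mod 8), (2/41) = +1. Now have (9/41).
9 ≡ 1 (mod 4), so quadratic reciprocity gives (9/41) = (41/9). Reduce: 41 ≡ 5 (mod 9). Now have (5/9).
5 ≡ 1 (mod 4), so quadratic reciprocity gives (5/9) = (9/5). Reduce: 9 ≡ 4 (mod 5). Now have (4/5).
Factor out 2: 4 = 2^2. Since 5 ≡ 5 (mod 8), (2/5) = -1, and (2/5)^2 = +1. Now have (1/5).
(1/5) = 1. Collecting the sign factors: 1.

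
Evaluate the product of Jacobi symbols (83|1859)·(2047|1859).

-1

By multiplicativity, (83·2047|1859) = (83|1859)·(2047|1859).
First factor (83|1859):
(83|1859)
  = -(1859|83)    [QR: both ≡ 3 mod 4, sign flips]
  = -(33|83)    [1859 ≡ 33 mod 83]
  = -(83|33)    [QR: 33 ≡ 1 mod 4, sign kept]
  = -(17|33)    [83 ≡ 17 mod 33]
  = -(33|17)    [QR: 17 ≡ 1 mod 4, sign kept]
  = -(16|17)    [33 ≡ 16 mod 17]
  = -(1|17)    [17 ≡ 1 mod 8 ⇒ (2|17)^4 = +1]
  = -1    [(1|17) = 1]
Second factor (2047|1859):
(2047|1859)
  = (188|1859)    [2047 ≡ 188 mod 1859]
  = (47|1859)    [1859 ≡ 3 mod 8 ⇒ (2|1859)^2 = +1]
  = -(1859|47)    [QR: both ≡ 3 mod 4, sign flips]
  = -(26|47)    [1859 ≡ 26 mod 47]
  = -(13|47)    [47 ≡ 7 mod 8 ⇒ (2|47) = +1]
  = -(47|13)    [QR: 13 ≡ 1 mod 4, sign kept]
  = -(8|13)    [47 ≡ 8 mod 13]
  = (1|13)    [13 ≡ 5 mod 8 ⇒ (2|13)^3 = -1]
  = 1    [(1|13) = 1]
Product: (-1)·(1) = -1.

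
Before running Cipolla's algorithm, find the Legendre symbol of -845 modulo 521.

1

Pull out -1: (-845/521) = (-1/521)·(845/521). Since 521 ≡ 1 (mod 4), (-1/521) = +1. Now have (845/521).
Reduce the numerator: 845 ≡ 324 (mod 521), so (845/521) = (324/521).
Factor out 2: 324 = 2^2·81. Since 521 ≡ 1 (mod 8), (2/521) = +1, and (2/521)^2 = +1. Now have (81/521).
81 ≡ 1 (mod 4), so quadratic reciprocity gives (81/521) = (521/81). Reduce: 521 ≡ 35 (mod 81). Now have (35/81).
81 ≡ 1 (mod 4), so quadratic reciprocity gives (35/81) = (81/35). Reduce: 81 ≡ 11 (mod 35). Now have (11/35).
Both 11 ≡ 3 and 35 ≡ 3 (mod 4), so reciprocity gives (11/35) = -(35/11). Reduce: 35 ≡ 2 (mod 11). Now have -(2/11).
Factor out 2: 2 = 2. Since 11 ≡ 3 (mod 8), (2/11) = -1. Now have (1/11).
(1/11) = 1. Collecting the sign factors: 1.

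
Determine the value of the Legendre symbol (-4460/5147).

(-4460/5147)
  = -(4460/5147)    [5147 ≡ 3 mod 4 ⇒ (-1/5147) = -1]
  = -(1115/5147)    [5147 ≡ 3 mod 8 ⇒ (2/5147)^2 = +1]
  = (5147/1115)    [QR: both ≡ 3 mod 4, sign flips]
  = (687/1115)    [5147 ≡ 687 mod 1115]
  = -(1115/687)    [QR: both ≡ 3 mod 4, sign flips]
  = -(428/687)    [1115 ≡ 428 mod 687]
  = -(107/687)    [687 ≡ 7 mod 8 ⇒ (2/687)^2 = +1]
  = (687/107)    [QR: both ≡ 3 mod 4, sign flips]
  = (45/107)    [687 ≡ 45 mod 107]
  = (107/45)    [QR: 45 ≡ 1 mod 4, sign kept]
  = (17/45)    [107 ≡ 17 mod 45]
  = (45/17)    [QR: 17 ≡ 1 mod 4, sign kept]
  = (11/17)    [45 ≡ 11 mod 17]
  = (17/11)    [QR: 17 ≡ 1 mod 4, sign kept]
  = (6/11)    [17 ≡ 6 mod 11]
  = -(3/11)    [11 ≡ 3 mod 8 ⇒ (2/11) = -1]
  = (11/3)    [QR: both ≡ 3 mod 4, sign flips]
  = (2/3)    [11 ≡ 2 mod 3]
  = -(1/3)    [3 ≡ 3 mod 8 ⇒ (2/3) = -1]
  = -1    [(1/3) = 1]

-1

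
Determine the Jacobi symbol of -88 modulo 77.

0

Reduce the numerator: -88 ≡ 66 (mod 77), so (-88/77) = (66/77).
Factor out 2: 66 = 2·33. Since 77 ≡ 5 (mod 8), (2/77) = -1. Now have -(33/77).
33 ≡ 1 (mod 4), so quadratic reciprocity gives (33/77) = (77/33). Reduce: 77 ≡ 11 (mod 33). Now have -(11/33).
33 ≡ 1 (mod 4), so quadratic reciprocity gives (11/33) = (33/11). Reduce: 33 ≡ 0 (mod 11). Now have -(0/11).
The numerator is now 0 with denominator 11 > 1: the symbol is 0.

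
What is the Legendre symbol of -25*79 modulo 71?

By multiplicativity, (-25·79 / 71) = (-25 / 71)·(79 / 71).
First factor (-25 / 71):
(-25 / 71)
  = (46 / 71)    [-25 ≡ 46 mod 71]
  = (23 / 71)    [71 ≡ 7 mod 8 ⇒ (2 / 71) = +1]
  = -(71 / 23)    [QR: both ≡ 3 mod 4, sign flips]
  = -(2 / 23)    [71 ≡ 2 mod 23]
  = -(1 / 23)    [23 ≡ 7 mod 8 ⇒ (2 / 23) = +1]
  = -1    [(1 / 23) = 1]
Second factor (79 / 71):
(79 / 71)
  = (8 / 71)    [79 ≡ 8 mod 71]
  = (1 / 71)    [71 ≡ 7 mod 8 ⇒ (2 / 71)^3 = +1]
  = 1    [(1 / 71) = 1]
Product: (-1)·(1) = -1.

-1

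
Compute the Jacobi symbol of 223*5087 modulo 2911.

By multiplicativity, (223·5087 / 2911) = (223 / 2911)·(5087 / 2911).
First factor (223 / 2911):
Both 223 ≡ 3 and 2911 ≡ 3 (mod 4), so reciprocity gives (223 / 2911) = -(2911 / 223). Reduce: 2911 ≡ 12 (mod 223). Now have -(12 / 223).
Factor out 2: 12 = 2^2·3. Since 223 ≡ 7 (mod 8), (2 / 223) = +1, and (2 / 223)^2 = +1. Now have -(3 / 223).
Both 3 ≡ 3 and 223 ≡ 3 (mod 4), so reciprocity gives (3 / 223) = -(223 / 3). Reduce: 223 ≡ 1 (mod 3). Now have (1 / 3).
(1 / 3) = 1. Collecting the sign factors: 1.
Second factor (5087 / 2911):
Reduce the numerator: 5087 ≡ 2176 (mod 2911), so (5087 / 2911) = (2176 / 2911).
Factor out 2: 2176 = 2^7·17. Since 2911 ≡ 7 (mod 8), (2 / 2911) = +1, and (2 / 2911)^7 = +1. Now have (17 / 2911).
17 ≡ 1 (mod 4), so quadratic reciprocity gives (17 / 2911) = (2911 / 17). Reduce: 2911 ≡ 4 (mod 17). Now have (4 / 17).
Factor out 2: 4 = 2^2. Since 17 ≡ 1 (mod 8), (2 / 17) = +1, and (2 / 17)^2 = +1. Now have (1 / 17).
(1 / 17) = 1. Collecting the sign factors: 1.
Product: (1)·(1) = 1.

1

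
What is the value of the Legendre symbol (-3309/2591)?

-1

(-3309/2591)
  = -(3309/2591)    [2591 ≡ 3 mod 4 ⇒ (-1/2591) = -1]
  = -(718/2591)    [3309 ≡ 718 mod 2591]
  = -(359/2591)    [2591 ≡ 7 mod 8 ⇒ (2/2591) = +1]
  = (2591/359)    [QR: both ≡ 3 mod 4, sign flips]
  = (78/359)    [2591 ≡ 78 mod 359]
  = (39/359)    [359 ≡ 7 mod 8 ⇒ (2/359) = +1]
  = -(359/39)    [QR: both ≡ 3 mod 4, sign flips]
  = -(8/39)    [359 ≡ 8 mod 39]
  = -(1/39)    [39 ≡ 7 mod 8 ⇒ (2/39)^3 = +1]
  = -1    [(1/39) = 1]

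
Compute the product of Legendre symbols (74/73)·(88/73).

By multiplicativity, (74·88/73) = (74/73)·(88/73).
First factor (74/73):
(74/73)
  = (1/73)    [74 ≡ 1 mod 73]
  = 1    [(1/73) = 1]
Second factor (88/73):
(88/73)
  = (15/73)    [88 ≡ 15 mod 73]
  = (73/15)    [QR: 73 ≡ 1 mod 4, sign kept]
  = (13/15)    [73 ≡ 13 mod 15]
  = (15/13)    [QR: 13 ≡ 1 mod 4, sign kept]
  = (2/13)    [15 ≡ 2 mod 13]
  = -(1/13)    [13 ≡ 5 mod 8 ⇒ (2/13) = -1]
  = -1    [(1/13) = 1]
Product: (1)·(-1) = -1.

-1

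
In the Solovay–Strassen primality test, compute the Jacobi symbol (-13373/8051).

Pull out -1: (-13373/8051) = (-1/8051)·(13373/8051). Since 8051 ≡ 3 (mod 4), (-1/8051) = -1. Now have -(13373/8051).
Reduce the numerator: 13373 ≡ 5322 (mod 8051), so (13373/8051) = (5322/8051).
Factor out 2: 5322 = 2·2661. Since 8051 ≡ 3 (mod 8), (2/8051) = -1. Now have (2661/8051).
2661 ≡ 1 (mod 4), so quadratic reciprocity gives (2661/8051) = (8051/2661). Reduce: 8051 ≡ 68 (mod 2661). Now have (68/2661).
Factor out 2: 68 = 2^2·17. Since 2661 ≡ 5 (mod 8), (2/2661) = -1, and (2/2661)^2 = +1. Now have (17/2661).
17 ≡ 1 (mod 4), so quadratic reciprocity gives (17/2661) = (2661/17). Reduce: 2661 ≡ 9 (mod 17). Now have (9/17).
9 ≡ 1 (mod 4), so quadratic reciprocity gives (9/17) = (17/9). Reduce: 17 ≡ 8 (mod 9). Now have (8/9).
Factor out 2: 8 = 2^3. Since 9 ≡ 1 (mod 8), (2/9) = +1, and (2/9)^3 = +1. Now have (1/9).
(1/9) = 1. Collecting the sign factors: 1.

1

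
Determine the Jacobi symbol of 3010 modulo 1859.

(3010|1859)
  = (1151|1859)    [3010 ≡ 1151 mod 1859]
  = -(1859|1151)    [QR: both ≡ 3 mod 4, sign flips]
  = -(708|1151)    [1859 ≡ 708 mod 1151]
  = -(177|1151)    [1151 ≡ 7 mod 8 ⇒ (2|1151)^2 = +1]
  = -(1151|177)    [QR: 177 ≡ 1 mod 4, sign kept]
  = -(89|177)    [1151 ≡ 89 mod 177]
  = -(177|89)    [QR: 89 ≡ 1 mod 4, sign kept]
  = -(88|89)    [177 ≡ 88 mod 89]
  = -(11|89)    [89 ≡ 1 mod 8 ⇒ (2|89)^3 = +1]
  = -(89|11)    [QR: 89 ≡ 1 mod 4, sign kept]
  = -(1|11)    [89 ≡ 1 mod 11]
  = -1    [(1|11) = 1]

-1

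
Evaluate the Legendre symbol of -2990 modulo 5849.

-1

Pull out -1: (-2990 / 5849) = (-1 / 5849)·(2990 / 5849). Since 5849 ≡ 1 (mod 4), (-1 / 5849) = +1. Now have (2990 / 5849).
Factor out 2: 2990 = 2·1495. Since 5849 ≡ 1 (mod 8), (2 / 5849) = +1. Now have (1495 / 5849).
5849 ≡ 1 (mod 4), so quadratic reciprocity gives (1495 / 5849) = (5849 / 1495). Reduce: 5849 ≡ 1364 (mod 1495). Now have (1364 / 1495).
Factor out 2: 1364 = 2^2·341. Since 1495 ≡ 7 (mod 8), (2 / 1495) = +1, and (2 / 1495)^2 = +1. Now have (341 / 1495).
341 ≡ 1 (mod 4), so quadratic reciprocity gives (341 / 1495) = (1495 / 341). Reduce: 1495 ≡ 131 (mod 341). Now have (131 / 341).
341 ≡ 1 (mod 4), so quadratic reciprocity gives (131 / 341) = (341 / 131). Reduce: 341 ≡ 79 (mod 131). Now have (79 / 131).
Both 79 ≡ 3 and 131 ≡ 3 (mod 4), so reciprocity gives (79 / 131) = -(131 / 79). Reduce: 131 ≡ 52 (mod 79). Now have -(52 / 79).
Factor out 2: 52 = 2^2·13. Since 79 ≡ 7 (mod 8), (2 / 79) = +1, and (2 / 79)^2 = +1. Now have -(13 / 79).
13 ≡ 1 (mod 4), so quadratic reciprocity gives (13 / 79) = (79 / 13). Reduce: 79 ≡ 1 (mod 13). Now have -(1 / 13).
(1 / 13) = 1. Collecting the sign factors: -1.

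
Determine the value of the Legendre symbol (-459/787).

Pull out -1: (-459/787) = (-1/787)·(459/787). Since 787 ≡ 3 (mod 4), (-1/787) = -1. Now have -(459/787).
Both 459 ≡ 3 and 787 ≡ 3 (mod 4), so reciprocity gives (459/787) = -(787/459). Reduce: 787 ≡ 328 (mod 459). Now have (328/459).
Factor out 2: 328 = 2^3·41. Since 459 ≡ 3 (mod 8), (2/459) = -1, and (2/459)^3 = -1. Now have -(41/459).
41 ≡ 1 (mod 4), so quadratic reciprocity gives (41/459) = (459/41). Reduce: 459 ≡ 8 (mod 41). Now have -(8/41).
Factor out 2: 8 = 2^3. Since 41 ≡ 1 (mod 8), (2/41) = +1, and (2/41)^3 = +1. Now have -(1/41).
(1/41) = 1. Collecting the sign factors: -1.

-1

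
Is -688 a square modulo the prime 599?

yes

Pull out -1: (-688|599) = (-1|599)·(688|599). Since 599 ≡ 3 (mod 4), (-1|599) = -1. Now have -(688|599).
Reduce the numerator: 688 ≡ 89 (mod 599), so (688|599) = (89|599).
89 ≡ 1 (mod 4), so quadratic reciprocity gives (89|599) = (599|89). Reduce: 599 ≡ 65 (mod 89). Now have -(65|89).
65 ≡ 1 (mod 4), so quadratic reciprocity gives (65|89) = (89|65). Reduce: 89 ≡ 24 (mod 65). Now have -(24|65).
Factor out 2: 24 = 2^3·3. Since 65 ≡ 1 (mod 8), (2|65) = +1, and (2|65)^3 = +1. Now have -(3|65).
65 ≡ 1 (mod 4), so quadratic reciprocity gives (3|65) = (65|3). Reduce: 65 ≡ 2 (mod 3). Now have -(2|3).
Factor out 2: 2 = 2. Since 3 ≡ 3 (mod 8), (2|3) = -1. Now have (1|3).
(1|3) = 1. Collecting the sign factors: 1.
(-688|599) = 1, and 599 is prime, so -688 is a quadratic residue mod 599.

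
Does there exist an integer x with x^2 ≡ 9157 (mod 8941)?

no

(9157|8941)
  = (216|8941)    [9157 ≡ 216 mod 8941]
  = -(27|8941)    [8941 ≡ 5 mod 8 ⇒ (2|8941)^3 = -1]
  = -(8941|27)    [QR: 8941 ≡ 1 mod 4, sign kept]
  = -(4|27)    [8941 ≡ 4 mod 27]
  = -(1|27)    [27 ≡ 3 mod 8 ⇒ (2|27)^2 = +1]
  = -1    [(1|27) = 1]
(9157|8941) = -1, and 8941 is prime, so 9157 is not a quadratic residue mod 8941.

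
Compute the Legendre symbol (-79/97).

1

(-79/97)
  = (18/97)    [-79 ≡ 18 mod 97]
  = (9/97)    [97 ≡ 1 mod 8 ⇒ (2/97) = +1]
  = (97/9)    [QR: 9 ≡ 1 mod 4, sign kept]
  = (7/9)    [97 ≡ 7 mod 9]
  = (9/7)    [QR: 9 ≡ 1 mod 4, sign kept]
  = (2/7)    [9 ≡ 2 mod 7]
  = (1/7)    [7 ≡ 7 mod 8 ⇒ (2/7) = +1]
  = 1    [(1/7) = 1]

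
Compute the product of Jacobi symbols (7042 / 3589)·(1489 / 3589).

1

By multiplicativity, (7042·1489 / 3589) = (7042 / 3589)·(1489 / 3589).
First factor (7042 / 3589):
(7042 / 3589)
  = (3453 / 3589)    [7042 ≡ 3453 mod 3589]
  = (3589 / 3453)    [QR: 3453 ≡ 1 mod 4, sign kept]
  = (136 / 3453)    [3589 ≡ 136 mod 3453]
  = -(17 / 3453)    [3453 ≡ 5 mod 8 ⇒ (2 / 3453)^3 = -1]
  = -(3453 / 17)    [QR: 17 ≡ 1 mod 4, sign kept]
  = -(2 / 17)    [3453 ≡ 2 mod 17]
  = -(1 / 17)    [17 ≡ 1 mod 8 ⇒ (2 / 17) = +1]
  = -1    [(1 / 17) = 1]
Second factor (1489 / 3589):
(1489 / 3589)
  = (3589 / 1489)    [QR: 1489 ≡ 1 mod 4, sign kept]
  = (611 / 1489)    [3589 ≡ 611 mod 1489]
  = (1489 / 611)    [QR: 1489 ≡ 1 mod 4, sign kept]
  = (267 / 611)    [1489 ≡ 267 mod 611]
  = -(611 / 267)    [QR: both ≡ 3 mod 4, sign flips]
  = -(77 / 267)    [611 ≡ 77 mod 267]
  = -(267 / 77)    [QR: 77 ≡ 1 mod 4, sign kept]
  = -(36 / 77)    [267 ≡ 36 mod 77]
  = -(9 / 77)    [77 ≡ 5 mod 8 ⇒ (2 / 77)^2 = +1]
  = -(77 / 9)    [QR: 9 ≡ 1 mod 4, sign kept]
  = -(5 / 9)    [77 ≡ 5 mod 9]
  = -(9 / 5)    [QR: 5 ≡ 1 mod 4, sign kept]
  = -(4 / 5)    [9 ≡ 4 mod 5]
  = -(1 / 5)    [5 ≡ 5 mod 8 ⇒ (2 / 5)^2 = +1]
  = -1    [(1 / 5) = 1]
Product: (-1)·(-1) = 1.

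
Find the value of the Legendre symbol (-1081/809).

-1

(-1081/809)
  = (1081/809)    [809 ≡ 1 mod 4 ⇒ (-1/809) = +1]
  = (272/809)    [1081 ≡ 272 mod 809]
  = (17/809)    [809 ≡ 1 mod 8 ⇒ (2/809)^4 = +1]
  = (809/17)    [QR: 17 ≡ 1 mod 4, sign kept]
  = (10/17)    [809 ≡ 10 mod 17]
  = (5/17)    [17 ≡ 1 mod 8 ⇒ (2/17) = +1]
  = (17/5)    [QR: 5 ≡ 1 mod 4, sign kept]
  = (2/5)    [17 ≡ 2 mod 5]
  = -(1/5)    [5 ≡ 5 mod 8 ⇒ (2/5) = -1]
  = -1    [(1/5) = 1]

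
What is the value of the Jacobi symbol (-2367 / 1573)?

(-2367 / 1573)
  = (2367 / 1573)    [1573 ≡ 1 mod 4 ⇒ (-1 / 1573) = +1]
  = (794 / 1573)    [2367 ≡ 794 mod 1573]
  = -(397 / 1573)    [1573 ≡ 5 mod 8 ⇒ (2 / 1573) = -1]
  = -(1573 / 397)    [QR: 397 ≡ 1 mod 4, sign kept]
  = -(382 / 397)    [1573 ≡ 382 mod 397]
  = (191 / 397)    [397 ≡ 5 mod 8 ⇒ (2 / 397) = -1]
  = (397 / 191)    [QR: 397 ≡ 1 mod 4, sign kept]
  = (15 / 191)    [397 ≡ 15 mod 191]
  = -(191 / 15)    [QR: both ≡ 3 mod 4, sign flips]
  = -(11 / 15)    [191 ≡ 11 mod 15]
  = (15 / 11)    [QR: both ≡ 3 mod 4, sign flips]
  = (4 / 11)    [15 ≡ 4 mod 11]
  = (1 / 11)    [11 ≡ 3 mod 8 ⇒ (2 / 11)^2 = +1]
  = 1    [(1 / 11) = 1]

1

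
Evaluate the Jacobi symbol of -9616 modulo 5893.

Reduce the numerator: -9616 ≡ 2170 (mod 5893), so (-9616 / 5893) = (2170 / 5893).
Factor out 2: 2170 = 2·1085. Since 5893 ≡ 5 (mod 8), (2 / 5893) = -1. Now have -(1085 / 5893).
1085 ≡ 1 (mod 4), so quadratic reciprocity gives (1085 / 5893) = (5893 / 1085). Reduce: 5893 ≡ 468 (mod 1085). Now have -(468 / 1085).
Factor out 2: 468 = 2^2·117. Since 1085 ≡ 5 (mod 8), (2 / 1085) = -1, and (2 / 1085)^2 = +1. Now have -(117 / 1085).
117 ≡ 1 (mod 4), so quadratic reciprocity gives (117 / 1085) = (1085 / 117). Reduce: 1085 ≡ 32 (mod 117). Now have -(32 / 117).
Factor out 2: 32 = 2^5. Since 117 ≡ 5 (mod 8), (2 / 117) = -1, and (2 / 117)^5 = -1. Now have (1 / 117).
(1 / 117) = 1. Collecting the sign factors: 1.

1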